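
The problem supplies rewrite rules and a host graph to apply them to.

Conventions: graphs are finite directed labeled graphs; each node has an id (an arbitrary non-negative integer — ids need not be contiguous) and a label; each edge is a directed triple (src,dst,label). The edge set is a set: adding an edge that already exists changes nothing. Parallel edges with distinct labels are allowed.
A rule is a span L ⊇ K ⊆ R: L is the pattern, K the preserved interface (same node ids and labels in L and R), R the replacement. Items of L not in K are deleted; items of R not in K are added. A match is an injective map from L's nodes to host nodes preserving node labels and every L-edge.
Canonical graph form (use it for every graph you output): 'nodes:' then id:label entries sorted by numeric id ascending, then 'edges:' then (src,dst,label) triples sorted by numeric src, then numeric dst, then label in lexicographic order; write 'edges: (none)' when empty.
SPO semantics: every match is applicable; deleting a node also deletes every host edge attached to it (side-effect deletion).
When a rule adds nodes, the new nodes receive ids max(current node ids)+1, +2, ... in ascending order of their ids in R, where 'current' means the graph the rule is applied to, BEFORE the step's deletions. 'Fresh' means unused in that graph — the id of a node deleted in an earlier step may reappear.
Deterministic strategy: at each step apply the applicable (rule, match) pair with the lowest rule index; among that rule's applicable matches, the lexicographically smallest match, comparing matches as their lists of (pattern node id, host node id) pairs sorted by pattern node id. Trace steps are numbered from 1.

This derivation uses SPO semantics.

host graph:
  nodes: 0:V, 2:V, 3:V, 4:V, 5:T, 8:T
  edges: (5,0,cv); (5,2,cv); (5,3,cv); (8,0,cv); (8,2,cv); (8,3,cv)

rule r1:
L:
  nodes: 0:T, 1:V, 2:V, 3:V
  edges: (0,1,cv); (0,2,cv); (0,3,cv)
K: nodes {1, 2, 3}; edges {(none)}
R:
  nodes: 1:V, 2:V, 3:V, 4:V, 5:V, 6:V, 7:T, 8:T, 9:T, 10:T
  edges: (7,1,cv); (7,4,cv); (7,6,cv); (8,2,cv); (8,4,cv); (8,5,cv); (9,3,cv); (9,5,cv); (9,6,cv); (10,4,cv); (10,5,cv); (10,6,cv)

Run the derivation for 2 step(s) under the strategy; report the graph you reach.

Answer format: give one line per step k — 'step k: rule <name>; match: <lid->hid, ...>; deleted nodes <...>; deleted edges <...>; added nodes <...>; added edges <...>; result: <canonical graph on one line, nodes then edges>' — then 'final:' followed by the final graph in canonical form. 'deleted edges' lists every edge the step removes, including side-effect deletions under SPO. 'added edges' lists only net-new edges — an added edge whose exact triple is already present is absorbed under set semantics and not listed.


step 1: rule r1; match: 0->5, 1->0, 2->2, 3->3; deleted nodes 5; deleted edges (5,0,cv); (5,2,cv); (5,3,cv); added nodes 9, 10, 11, 12, 13, 14, 15; added edges (12,0,cv); (12,9,cv); (12,11,cv); (13,2,cv); (13,9,cv); (13,10,cv); (14,3,cv); (14,10,cv); (14,11,cv); (15,9,cv); (15,10,cv); (15,11,cv); result: nodes: 0:V, 2:V, 3:V, 4:V, 8:T, 9:V, 10:V, 11:V, 12:T, 13:T, 14:T, 15:T edges: (8,0,cv); (8,2,cv); (8,3,cv); (12,0,cv); (12,9,cv); (12,11,cv); (13,2,cv); (13,9,cv); (13,10,cv); (14,3,cv); (14,10,cv); (14,11,cv); (15,9,cv); (15,10,cv); (15,11,cv)
step 2: rule r1; match: 0->8, 1->0, 2->2, 3->3; deleted nodes 8; deleted edges (8,0,cv); (8,2,cv); (8,3,cv); added nodes 16, 17, 18, 19, 20, 21, 22; added edges (19,0,cv); (19,16,cv); (19,18,cv); (20,2,cv); (20,16,cv); (20,17,cv); (21,3,cv); (21,17,cv); (21,18,cv); (22,16,cv); (22,17,cv); (22,18,cv); result: nodes: 0:V, 2:V, 3:V, 4:V, 9:V, 10:V, 11:V, 12:T, 13:T, 14:T, 15:T, 16:V, 17:V, 18:V, 19:T, 20:T, 21:T, 22:T edges: (12,0,cv); (12,9,cv); (12,11,cv); (13,2,cv); (13,9,cv); (13,10,cv); (14,3,cv); (14,10,cv); (14,11,cv); (15,9,cv); (15,10,cv); (15,11,cv); (19,0,cv); (19,16,cv); (19,18,cv); (20,2,cv); (20,16,cv); (20,17,cv); (21,3,cv); (21,17,cv); (21,18,cv); (22,16,cv); (22,17,cv); (22,18,cv)
final:
nodes: 0:V, 2:V, 3:V, 4:V, 9:V, 10:V, 11:V, 12:T, 13:T, 14:T, 15:T, 16:V, 17:V, 18:V, 19:T, 20:T, 21:T, 22:T
edges: (12,0,cv); (12,9,cv); (12,11,cv); (13,2,cv); (13,9,cv); (13,10,cv); (14,3,cv); (14,10,cv); (14,11,cv); (15,9,cv); (15,10,cv); (15,11,cv); (19,0,cv); (19,16,cv); (19,18,cv); (20,2,cv); (20,16,cv); (20,17,cv); (21,3,cv); (21,17,cv); (21,18,cv); (22,16,cv); (22,17,cv); (22,18,cv)


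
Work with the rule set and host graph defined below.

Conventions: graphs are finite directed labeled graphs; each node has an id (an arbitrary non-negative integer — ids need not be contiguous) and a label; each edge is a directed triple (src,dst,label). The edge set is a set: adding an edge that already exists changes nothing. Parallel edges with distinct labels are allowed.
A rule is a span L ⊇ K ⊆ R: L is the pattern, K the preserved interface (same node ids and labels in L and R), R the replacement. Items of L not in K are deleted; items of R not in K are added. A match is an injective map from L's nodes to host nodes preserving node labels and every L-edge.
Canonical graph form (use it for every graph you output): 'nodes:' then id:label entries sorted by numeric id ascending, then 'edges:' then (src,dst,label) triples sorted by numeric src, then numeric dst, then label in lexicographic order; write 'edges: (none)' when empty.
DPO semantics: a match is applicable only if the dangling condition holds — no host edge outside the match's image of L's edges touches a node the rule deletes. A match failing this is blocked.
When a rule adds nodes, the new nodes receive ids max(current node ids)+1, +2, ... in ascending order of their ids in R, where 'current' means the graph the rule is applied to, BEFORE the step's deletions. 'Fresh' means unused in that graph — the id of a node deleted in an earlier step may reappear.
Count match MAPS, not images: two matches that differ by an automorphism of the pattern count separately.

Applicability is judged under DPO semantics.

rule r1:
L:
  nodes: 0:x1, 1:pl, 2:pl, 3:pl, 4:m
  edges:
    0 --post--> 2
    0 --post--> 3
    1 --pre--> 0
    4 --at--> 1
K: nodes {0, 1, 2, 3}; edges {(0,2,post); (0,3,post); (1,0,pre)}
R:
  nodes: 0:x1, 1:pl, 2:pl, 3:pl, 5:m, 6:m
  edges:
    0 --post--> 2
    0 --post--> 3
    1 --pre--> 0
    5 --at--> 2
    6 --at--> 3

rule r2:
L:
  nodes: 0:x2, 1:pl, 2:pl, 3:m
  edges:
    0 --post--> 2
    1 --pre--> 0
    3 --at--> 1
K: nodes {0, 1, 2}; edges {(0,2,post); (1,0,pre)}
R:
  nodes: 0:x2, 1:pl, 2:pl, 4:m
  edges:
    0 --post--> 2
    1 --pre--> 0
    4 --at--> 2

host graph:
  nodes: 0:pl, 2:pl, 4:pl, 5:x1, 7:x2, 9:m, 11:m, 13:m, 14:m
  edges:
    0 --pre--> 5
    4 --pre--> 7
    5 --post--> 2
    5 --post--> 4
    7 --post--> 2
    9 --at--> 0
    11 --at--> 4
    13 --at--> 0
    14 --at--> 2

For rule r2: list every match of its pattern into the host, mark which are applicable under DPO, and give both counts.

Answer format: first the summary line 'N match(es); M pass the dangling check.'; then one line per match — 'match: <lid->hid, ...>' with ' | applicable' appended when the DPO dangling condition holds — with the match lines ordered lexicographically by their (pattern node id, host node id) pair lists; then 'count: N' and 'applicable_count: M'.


1 match(es); 1 pass the dangling check.
match: 0->7, 1->4, 2->2, 3->11 | applicable
count: 1
applicable_count: 1


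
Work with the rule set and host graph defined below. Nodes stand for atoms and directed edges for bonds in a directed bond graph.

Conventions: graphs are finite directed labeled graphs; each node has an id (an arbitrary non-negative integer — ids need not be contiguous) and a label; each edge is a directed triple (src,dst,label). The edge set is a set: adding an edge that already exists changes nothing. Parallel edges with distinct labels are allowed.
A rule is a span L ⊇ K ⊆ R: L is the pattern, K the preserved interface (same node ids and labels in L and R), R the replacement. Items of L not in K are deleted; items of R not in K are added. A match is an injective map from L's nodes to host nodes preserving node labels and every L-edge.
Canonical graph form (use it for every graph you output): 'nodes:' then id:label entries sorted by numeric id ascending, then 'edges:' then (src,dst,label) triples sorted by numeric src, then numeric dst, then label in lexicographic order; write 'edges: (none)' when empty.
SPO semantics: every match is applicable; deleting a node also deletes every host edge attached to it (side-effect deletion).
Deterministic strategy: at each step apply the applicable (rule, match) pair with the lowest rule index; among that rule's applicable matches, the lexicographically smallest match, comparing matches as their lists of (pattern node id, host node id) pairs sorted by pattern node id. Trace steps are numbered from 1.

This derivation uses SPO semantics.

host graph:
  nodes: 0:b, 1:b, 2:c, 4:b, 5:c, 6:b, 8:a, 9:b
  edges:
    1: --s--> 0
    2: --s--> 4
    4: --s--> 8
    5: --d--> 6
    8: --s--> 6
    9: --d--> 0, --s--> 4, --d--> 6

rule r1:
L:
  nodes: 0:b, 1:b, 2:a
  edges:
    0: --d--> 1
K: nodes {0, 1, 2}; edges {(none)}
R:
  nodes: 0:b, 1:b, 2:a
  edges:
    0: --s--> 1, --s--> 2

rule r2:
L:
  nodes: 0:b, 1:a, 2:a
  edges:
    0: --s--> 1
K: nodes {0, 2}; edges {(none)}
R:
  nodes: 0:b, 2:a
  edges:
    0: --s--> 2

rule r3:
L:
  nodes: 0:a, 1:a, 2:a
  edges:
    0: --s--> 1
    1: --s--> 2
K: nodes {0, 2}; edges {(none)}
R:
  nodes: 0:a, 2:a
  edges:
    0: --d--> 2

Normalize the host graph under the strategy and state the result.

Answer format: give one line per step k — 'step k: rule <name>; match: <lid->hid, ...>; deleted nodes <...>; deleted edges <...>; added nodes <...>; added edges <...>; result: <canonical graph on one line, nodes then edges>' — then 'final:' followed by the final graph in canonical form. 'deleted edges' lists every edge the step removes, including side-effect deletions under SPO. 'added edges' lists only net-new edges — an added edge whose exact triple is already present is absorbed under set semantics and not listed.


step 1: rule r1; match: 0->9, 1->0, 2->8; deleted nodes (none); deleted edges (9,0,d); added nodes (none); added edges (9,0,s); (9,8,s); result: nodes: 0:b, 1:b, 2:c, 4:b, 5:c, 6:b, 8:a, 9:b edges: (1,0,s); (2,4,s); (4,8,s); (5,6,d); (8,6,s); (9,0,s); (9,4,s); (9,6,d); (9,8,s)
step 2: rule r1; match: 0->9, 1->6, 2->8; deleted nodes (none); deleted edges (9,6,d); added nodes (none); added edges (9,6,s); result: nodes: 0:b, 1:b, 2:c, 4:b, 5:c, 6:b, 8:a, 9:b edges: (1,0,s); (2,4,s); (4,8,s); (5,6,d); (8,6,s); (9,0,s); (9,4,s); (9,6,s); (9,8,s)
final:
nodes: 0:b, 1:b, 2:c, 4:b, 5:c, 6:b, 8:a, 9:b
edges: (1,0,s); (2,4,s); (4,8,s); (5,6,d); (8,6,s); (9,0,s); (9,4,s); (9,6,s); (9,8,s)


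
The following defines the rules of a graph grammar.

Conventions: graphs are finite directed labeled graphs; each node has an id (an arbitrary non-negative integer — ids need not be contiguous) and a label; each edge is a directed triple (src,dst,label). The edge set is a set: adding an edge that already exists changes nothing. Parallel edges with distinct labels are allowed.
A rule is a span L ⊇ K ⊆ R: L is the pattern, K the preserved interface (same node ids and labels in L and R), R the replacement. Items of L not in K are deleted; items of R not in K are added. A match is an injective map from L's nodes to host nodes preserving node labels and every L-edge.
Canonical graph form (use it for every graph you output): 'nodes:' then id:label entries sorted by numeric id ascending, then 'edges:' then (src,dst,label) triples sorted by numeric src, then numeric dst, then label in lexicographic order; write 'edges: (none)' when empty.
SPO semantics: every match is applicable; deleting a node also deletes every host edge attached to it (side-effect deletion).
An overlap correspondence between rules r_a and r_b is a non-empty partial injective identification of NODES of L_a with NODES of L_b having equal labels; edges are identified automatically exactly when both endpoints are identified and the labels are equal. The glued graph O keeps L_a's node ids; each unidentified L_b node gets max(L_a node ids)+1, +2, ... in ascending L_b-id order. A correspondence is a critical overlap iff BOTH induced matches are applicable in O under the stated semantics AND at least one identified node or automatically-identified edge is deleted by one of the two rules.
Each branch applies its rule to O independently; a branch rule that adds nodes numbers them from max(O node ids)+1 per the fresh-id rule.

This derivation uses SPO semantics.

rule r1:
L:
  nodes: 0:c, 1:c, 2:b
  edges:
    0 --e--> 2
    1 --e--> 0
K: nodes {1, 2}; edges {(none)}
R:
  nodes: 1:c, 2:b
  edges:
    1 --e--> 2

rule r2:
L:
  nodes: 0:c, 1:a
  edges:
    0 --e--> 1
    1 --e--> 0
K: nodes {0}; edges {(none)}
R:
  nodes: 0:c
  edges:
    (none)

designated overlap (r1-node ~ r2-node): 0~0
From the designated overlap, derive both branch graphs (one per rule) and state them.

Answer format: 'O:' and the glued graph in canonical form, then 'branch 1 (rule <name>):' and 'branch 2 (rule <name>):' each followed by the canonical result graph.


O:
nodes: 0:c, 1:c, 2:b, 3:a
edges: (0,2,e); (0,3,e); (1,0,e); (3,0,e)
branch 1 (rule r1):
nodes: 1:c, 2:b, 3:a
edges: (1,2,e)
branch 2 (rule r2):
nodes: 0:c, 1:c, 2:b
edges: (0,2,e); (1,0,e)


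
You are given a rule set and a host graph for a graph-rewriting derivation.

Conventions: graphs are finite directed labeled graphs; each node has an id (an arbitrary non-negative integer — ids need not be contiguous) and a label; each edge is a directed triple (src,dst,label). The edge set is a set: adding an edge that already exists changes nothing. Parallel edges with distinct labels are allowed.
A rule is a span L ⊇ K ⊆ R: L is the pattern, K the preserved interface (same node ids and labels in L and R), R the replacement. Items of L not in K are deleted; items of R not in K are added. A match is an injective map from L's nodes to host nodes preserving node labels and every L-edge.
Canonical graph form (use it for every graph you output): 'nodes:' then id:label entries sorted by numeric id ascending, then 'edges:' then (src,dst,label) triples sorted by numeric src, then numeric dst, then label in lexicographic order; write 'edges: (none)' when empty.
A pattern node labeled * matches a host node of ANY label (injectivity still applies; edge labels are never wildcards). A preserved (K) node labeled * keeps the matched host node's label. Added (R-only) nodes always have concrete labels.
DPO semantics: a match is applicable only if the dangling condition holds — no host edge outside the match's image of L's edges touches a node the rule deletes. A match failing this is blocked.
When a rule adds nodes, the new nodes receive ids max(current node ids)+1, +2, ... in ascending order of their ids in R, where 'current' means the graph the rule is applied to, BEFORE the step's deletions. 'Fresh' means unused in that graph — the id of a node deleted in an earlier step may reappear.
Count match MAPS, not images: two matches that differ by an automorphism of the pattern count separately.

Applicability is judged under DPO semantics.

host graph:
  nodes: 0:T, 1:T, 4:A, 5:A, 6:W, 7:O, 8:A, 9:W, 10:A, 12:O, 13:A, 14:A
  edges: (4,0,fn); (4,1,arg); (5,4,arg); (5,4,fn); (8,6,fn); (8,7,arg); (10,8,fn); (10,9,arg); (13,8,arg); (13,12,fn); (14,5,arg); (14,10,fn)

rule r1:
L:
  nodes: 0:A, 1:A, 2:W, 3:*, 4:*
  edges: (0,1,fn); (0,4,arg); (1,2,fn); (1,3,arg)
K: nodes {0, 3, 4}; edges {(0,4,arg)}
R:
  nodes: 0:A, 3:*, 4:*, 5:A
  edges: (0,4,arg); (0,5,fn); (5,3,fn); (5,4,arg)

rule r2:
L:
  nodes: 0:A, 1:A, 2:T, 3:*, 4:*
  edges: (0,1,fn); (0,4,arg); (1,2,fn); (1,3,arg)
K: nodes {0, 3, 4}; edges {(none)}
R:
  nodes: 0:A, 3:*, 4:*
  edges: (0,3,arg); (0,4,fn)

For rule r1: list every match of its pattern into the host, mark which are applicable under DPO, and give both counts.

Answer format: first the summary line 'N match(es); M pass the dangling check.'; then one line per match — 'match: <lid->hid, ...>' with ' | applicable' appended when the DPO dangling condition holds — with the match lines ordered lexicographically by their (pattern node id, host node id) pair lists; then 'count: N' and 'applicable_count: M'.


1 match(es); 0 pass the dangling check.
match: 0->10, 1->8, 2->6, 3->7, 4->9
count: 1
applicable_count: 0


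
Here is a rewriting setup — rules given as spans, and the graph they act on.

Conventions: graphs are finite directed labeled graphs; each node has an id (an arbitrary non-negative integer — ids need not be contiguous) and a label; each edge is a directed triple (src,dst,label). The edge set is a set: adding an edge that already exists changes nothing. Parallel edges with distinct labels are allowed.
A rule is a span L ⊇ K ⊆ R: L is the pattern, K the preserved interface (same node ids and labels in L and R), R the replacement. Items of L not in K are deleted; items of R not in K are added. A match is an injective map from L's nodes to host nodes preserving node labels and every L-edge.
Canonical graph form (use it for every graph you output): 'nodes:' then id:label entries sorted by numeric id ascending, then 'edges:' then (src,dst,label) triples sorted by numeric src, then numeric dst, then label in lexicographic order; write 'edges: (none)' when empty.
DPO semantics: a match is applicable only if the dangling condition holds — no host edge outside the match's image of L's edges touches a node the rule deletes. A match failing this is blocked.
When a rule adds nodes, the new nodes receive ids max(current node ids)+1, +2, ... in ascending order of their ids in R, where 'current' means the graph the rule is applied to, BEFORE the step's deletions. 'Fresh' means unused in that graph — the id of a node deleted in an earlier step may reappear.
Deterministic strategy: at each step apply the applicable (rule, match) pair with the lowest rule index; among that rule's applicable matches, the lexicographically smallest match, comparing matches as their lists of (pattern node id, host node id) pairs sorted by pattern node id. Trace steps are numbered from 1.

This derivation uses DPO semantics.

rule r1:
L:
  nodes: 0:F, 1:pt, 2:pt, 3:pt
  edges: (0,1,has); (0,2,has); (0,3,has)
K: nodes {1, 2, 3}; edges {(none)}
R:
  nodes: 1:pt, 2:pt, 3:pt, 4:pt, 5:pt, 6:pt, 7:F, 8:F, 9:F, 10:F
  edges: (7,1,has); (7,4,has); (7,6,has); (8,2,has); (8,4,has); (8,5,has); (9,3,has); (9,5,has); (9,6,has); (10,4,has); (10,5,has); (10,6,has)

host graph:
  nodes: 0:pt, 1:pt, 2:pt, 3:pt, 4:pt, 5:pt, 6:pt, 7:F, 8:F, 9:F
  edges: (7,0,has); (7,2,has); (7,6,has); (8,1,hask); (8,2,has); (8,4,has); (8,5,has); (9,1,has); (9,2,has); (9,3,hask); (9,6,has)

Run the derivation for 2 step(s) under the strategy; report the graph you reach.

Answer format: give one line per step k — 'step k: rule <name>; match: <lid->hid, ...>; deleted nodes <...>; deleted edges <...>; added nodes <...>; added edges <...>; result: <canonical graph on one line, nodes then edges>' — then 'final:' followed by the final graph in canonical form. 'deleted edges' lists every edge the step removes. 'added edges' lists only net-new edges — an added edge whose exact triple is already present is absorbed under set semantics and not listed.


step 1: rule r1; match: 0->7, 1->0, 2->2, 3->6; deleted nodes 7; deleted edges (7,0,has); (7,2,has); (7,6,has); added nodes 10, 11, 12, 13, 14, 15, 16; added edges (13,0,has); (13,10,has); (13,12,has); (14,2,has); (14,10,has); (14,11,has); (15,6,has); (15,11,has); (15,12,has); (16,10,has); (16,11,has); (16,12,has); result: nodes: 0:pt, 1:pt, 2:pt, 3:pt, 4:pt, 5:pt, 6:pt, 8:F, 9:F, 10:pt, 11:pt, 12:pt, 13:F, 14:F, 15:F, 16:F edges: (8,1,hask); (8,2,has); (8,4,has); (8,5,has); (9,1,has); (9,2,has); (9,3,hask); (9,6,has); (13,0,has); (13,10,has); (13,12,has); (14,2,has); (14,10,has); (14,11,has); (15,6,has); (15,11,has); (15,12,has); (16,10,has); (16,11,has); (16,12,has)
step 2: rule r1; match: 0->13, 1->0, 2->10, 3->12; deleted nodes 13; deleted edges (13,0,has); (13,10,has); (13,12,has); added nodes 17, 18, 19, 20, 21, 22, 23; added edges (20,0,has); (20,17,has); (20,19,has); (21,10,has); (21,17,has); (21,18,has); (22,12,has); (22,18,has); (22,19,has); (23,17,has); (23,18,has); (23,19,has); result: nodes: 0:pt, 1:pt, 2:pt, 3:pt, 4:pt, 5:pt, 6:pt, 8:F, 9:F, 10:pt, 11:pt, 12:pt, 14:F, 15:F, 16:F, 17:pt, 18:pt, 19:pt, 20:F, 21:F, 22:F, 23:F edges: (8,1,hask); (8,2,has); (8,4,has); (8,5,has); (9,1,has); (9,2,has); (9,3,hask); (9,6,has); (14,2,has); (14,10,has); (14,11,has); (15,6,has); (15,11,has); (15,12,has); (16,10,has); (16,11,has); (16,12,has); (20,0,has); (20,17,has); (20,19,has); (21,10,has); (21,17,has); (21,18,has); (22,12,has); (22,18,has); (22,19,has); (23,17,has); (23,18,has); (23,19,has)
final:
nodes: 0:pt, 1:pt, 2:pt, 3:pt, 4:pt, 5:pt, 6:pt, 8:F, 9:F, 10:pt, 11:pt, 12:pt, 14:F, 15:F, 16:F, 17:pt, 18:pt, 19:pt, 20:F, 21:F, 22:F, 23:F
edges: (8,1,hask); (8,2,has); (8,4,has); (8,5,has); (9,1,has); (9,2,has); (9,3,hask); (9,6,has); (14,2,has); (14,10,has); (14,11,has); (15,6,has); (15,11,has); (15,12,has); (16,10,has); (16,11,has); (16,12,has); (20,0,has); (20,17,has); (20,19,has); (21,10,has); (21,17,has); (21,18,has); (22,12,has); (22,18,has); (22,19,has); (23,17,has); (23,18,has); (23,19,has)


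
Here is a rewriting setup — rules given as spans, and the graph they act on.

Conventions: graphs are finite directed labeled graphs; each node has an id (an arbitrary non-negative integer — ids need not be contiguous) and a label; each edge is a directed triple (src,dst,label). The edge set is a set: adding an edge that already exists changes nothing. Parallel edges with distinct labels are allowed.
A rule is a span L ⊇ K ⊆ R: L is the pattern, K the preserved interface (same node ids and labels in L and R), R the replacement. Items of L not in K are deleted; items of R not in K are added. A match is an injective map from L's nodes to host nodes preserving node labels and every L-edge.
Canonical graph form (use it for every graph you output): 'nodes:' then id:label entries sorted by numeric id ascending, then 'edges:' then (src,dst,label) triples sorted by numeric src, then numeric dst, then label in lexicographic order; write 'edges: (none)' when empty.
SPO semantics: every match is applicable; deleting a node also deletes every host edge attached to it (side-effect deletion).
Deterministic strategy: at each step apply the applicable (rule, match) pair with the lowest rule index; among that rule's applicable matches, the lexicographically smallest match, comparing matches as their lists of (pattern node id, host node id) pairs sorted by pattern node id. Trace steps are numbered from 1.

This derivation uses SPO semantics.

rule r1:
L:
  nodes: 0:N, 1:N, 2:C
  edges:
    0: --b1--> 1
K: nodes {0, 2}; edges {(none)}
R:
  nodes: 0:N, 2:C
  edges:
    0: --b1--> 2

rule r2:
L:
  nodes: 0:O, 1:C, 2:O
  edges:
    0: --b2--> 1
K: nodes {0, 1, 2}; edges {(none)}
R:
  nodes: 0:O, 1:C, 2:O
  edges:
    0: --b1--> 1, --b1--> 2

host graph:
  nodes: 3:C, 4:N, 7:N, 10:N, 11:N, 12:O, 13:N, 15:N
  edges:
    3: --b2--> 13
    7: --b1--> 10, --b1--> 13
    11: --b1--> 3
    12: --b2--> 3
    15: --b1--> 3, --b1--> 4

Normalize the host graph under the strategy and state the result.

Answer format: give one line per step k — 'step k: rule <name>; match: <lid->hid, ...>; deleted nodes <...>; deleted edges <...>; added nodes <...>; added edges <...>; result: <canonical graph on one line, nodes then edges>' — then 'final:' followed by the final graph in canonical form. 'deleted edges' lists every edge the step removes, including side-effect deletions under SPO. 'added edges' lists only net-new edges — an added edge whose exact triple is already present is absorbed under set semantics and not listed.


step 1: rule r1; match: 0->7, 1->10, 2->3; deleted nodes 10; deleted edges (7,10,b1); added nodes (none); added edges (7,3,b1); result: nodes: 3:C, 4:N, 7:N, 11:N, 12:O, 13:N, 15:N edges: (3,13,b2); (7,3,b1); (7,13,b1); (11,3,b1); (12,3,b2); (15,3,b1); (15,4,b1)
step 2: rule r1; match: 0->7, 1->13, 2->3; deleted nodes 13; deleted edges (3,13,b2); (7,13,b1); added nodes (none); added edges (none); result: nodes: 3:C, 4:N, 7:N, 11:N, 12:O, 15:N edges: (7,3,b1); (11,3,b1); (12,3,b2); (15,3,b1); (15,4,b1)
step 3: rule r1; match: 0->15, 1->4, 2->3; deleted nodes 4; deleted edges (15,4,b1); added nodes (none); added edges (none); result: nodes: 3:C, 7:N, 11:N, 12:O, 15:N edges: (7,3,b1); (11,3,b1); (12,3,b2); (15,3,b1)
final:
nodes: 3:C, 7:N, 11:N, 12:O, 15:N
edges: (7,3,b1); (11,3,b1); (12,3,b2); (15,3,b1)


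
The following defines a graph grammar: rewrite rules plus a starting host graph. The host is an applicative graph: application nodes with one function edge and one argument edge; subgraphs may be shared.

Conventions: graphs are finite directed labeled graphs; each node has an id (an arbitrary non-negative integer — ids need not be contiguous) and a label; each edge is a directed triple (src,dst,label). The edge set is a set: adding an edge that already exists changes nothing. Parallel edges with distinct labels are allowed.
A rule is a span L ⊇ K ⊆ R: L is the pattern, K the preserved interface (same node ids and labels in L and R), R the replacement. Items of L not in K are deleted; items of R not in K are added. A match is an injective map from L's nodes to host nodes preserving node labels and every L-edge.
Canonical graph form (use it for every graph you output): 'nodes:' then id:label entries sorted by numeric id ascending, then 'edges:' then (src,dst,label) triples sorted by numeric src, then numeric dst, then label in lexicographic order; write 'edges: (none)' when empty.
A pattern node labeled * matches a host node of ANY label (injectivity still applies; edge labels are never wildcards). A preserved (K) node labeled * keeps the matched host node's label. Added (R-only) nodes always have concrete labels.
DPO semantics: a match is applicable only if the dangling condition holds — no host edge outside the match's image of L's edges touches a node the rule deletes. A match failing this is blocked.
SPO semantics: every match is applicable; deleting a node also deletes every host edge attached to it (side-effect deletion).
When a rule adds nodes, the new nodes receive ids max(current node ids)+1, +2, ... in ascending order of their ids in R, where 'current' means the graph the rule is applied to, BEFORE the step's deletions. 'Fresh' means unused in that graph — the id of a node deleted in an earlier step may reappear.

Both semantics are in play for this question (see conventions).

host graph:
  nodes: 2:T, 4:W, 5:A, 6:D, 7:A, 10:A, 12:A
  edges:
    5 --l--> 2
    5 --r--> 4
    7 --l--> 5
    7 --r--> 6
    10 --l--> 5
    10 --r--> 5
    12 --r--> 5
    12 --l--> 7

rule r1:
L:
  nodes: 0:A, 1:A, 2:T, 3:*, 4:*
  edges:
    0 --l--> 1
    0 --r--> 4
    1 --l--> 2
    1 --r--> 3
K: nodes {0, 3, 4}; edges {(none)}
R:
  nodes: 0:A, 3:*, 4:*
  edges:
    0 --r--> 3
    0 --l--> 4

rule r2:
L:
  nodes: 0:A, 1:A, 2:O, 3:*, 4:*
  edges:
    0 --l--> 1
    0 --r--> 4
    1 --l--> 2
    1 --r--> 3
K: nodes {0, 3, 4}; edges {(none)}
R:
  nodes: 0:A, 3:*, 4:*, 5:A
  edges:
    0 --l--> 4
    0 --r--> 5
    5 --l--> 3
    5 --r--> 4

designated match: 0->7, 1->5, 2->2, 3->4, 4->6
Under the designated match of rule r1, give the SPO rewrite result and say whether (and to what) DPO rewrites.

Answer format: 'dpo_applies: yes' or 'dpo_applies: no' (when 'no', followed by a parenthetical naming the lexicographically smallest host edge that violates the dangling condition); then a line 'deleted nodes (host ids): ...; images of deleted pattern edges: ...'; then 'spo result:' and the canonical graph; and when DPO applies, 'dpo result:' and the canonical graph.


dpo_applies: no
(the rule deletes node 5, which keeps host edge (10,5,l) outside the match image — the dangling condition fails, DPO blocks; SPO proceeds and side-deletes such edges)
deleted nodes (host ids): 2, 5; images of deleted pattern edges: (5,2,l); (5,4,r); (7,5,l); (7,6,r)
spo result:
nodes: 4:W, 6:D, 7:A, 10:A, 12:A
edges: (7,4,r); (7,6,l); (12,7,l)


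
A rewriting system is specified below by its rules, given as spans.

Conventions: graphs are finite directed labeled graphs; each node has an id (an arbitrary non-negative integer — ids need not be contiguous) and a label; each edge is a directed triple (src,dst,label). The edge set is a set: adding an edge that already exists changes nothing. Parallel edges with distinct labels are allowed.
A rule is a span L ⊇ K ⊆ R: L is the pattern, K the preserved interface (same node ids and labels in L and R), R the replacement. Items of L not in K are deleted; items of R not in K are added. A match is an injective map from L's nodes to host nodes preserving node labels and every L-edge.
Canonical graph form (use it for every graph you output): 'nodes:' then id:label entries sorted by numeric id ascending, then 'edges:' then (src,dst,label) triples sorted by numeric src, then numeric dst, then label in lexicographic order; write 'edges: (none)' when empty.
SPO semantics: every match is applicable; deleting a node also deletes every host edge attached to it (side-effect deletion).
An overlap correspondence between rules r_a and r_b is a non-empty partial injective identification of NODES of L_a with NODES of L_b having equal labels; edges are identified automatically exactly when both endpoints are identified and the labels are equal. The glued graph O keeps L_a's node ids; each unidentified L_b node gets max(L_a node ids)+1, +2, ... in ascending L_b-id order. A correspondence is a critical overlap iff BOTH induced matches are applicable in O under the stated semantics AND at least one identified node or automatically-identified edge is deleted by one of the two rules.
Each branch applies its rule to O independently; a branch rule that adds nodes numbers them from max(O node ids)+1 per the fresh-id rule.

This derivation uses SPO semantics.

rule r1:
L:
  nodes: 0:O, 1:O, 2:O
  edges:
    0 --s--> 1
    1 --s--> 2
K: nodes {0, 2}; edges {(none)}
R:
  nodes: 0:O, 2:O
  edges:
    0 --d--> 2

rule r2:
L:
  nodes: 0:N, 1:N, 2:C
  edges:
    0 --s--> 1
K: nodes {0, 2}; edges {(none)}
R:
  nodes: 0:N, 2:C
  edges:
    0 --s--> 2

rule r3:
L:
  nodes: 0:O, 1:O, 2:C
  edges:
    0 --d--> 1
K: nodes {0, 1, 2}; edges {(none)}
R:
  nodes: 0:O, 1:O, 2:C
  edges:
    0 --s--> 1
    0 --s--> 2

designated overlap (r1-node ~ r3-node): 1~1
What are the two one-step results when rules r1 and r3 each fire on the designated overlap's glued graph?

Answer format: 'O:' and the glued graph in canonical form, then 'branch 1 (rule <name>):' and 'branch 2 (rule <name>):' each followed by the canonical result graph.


O:
nodes: 0:O, 1:O, 2:O, 3:O, 4:C
edges: (0,1,s); (1,2,s); (3,1,d)
branch 1 (rule r1):
nodes: 0:O, 2:O, 3:O, 4:C
edges: (0,2,d)
branch 2 (rule r3):
nodes: 0:O, 1:O, 2:O, 3:O, 4:C
edges: (0,1,s); (1,2,s); (3,1,s); (3,4,s)


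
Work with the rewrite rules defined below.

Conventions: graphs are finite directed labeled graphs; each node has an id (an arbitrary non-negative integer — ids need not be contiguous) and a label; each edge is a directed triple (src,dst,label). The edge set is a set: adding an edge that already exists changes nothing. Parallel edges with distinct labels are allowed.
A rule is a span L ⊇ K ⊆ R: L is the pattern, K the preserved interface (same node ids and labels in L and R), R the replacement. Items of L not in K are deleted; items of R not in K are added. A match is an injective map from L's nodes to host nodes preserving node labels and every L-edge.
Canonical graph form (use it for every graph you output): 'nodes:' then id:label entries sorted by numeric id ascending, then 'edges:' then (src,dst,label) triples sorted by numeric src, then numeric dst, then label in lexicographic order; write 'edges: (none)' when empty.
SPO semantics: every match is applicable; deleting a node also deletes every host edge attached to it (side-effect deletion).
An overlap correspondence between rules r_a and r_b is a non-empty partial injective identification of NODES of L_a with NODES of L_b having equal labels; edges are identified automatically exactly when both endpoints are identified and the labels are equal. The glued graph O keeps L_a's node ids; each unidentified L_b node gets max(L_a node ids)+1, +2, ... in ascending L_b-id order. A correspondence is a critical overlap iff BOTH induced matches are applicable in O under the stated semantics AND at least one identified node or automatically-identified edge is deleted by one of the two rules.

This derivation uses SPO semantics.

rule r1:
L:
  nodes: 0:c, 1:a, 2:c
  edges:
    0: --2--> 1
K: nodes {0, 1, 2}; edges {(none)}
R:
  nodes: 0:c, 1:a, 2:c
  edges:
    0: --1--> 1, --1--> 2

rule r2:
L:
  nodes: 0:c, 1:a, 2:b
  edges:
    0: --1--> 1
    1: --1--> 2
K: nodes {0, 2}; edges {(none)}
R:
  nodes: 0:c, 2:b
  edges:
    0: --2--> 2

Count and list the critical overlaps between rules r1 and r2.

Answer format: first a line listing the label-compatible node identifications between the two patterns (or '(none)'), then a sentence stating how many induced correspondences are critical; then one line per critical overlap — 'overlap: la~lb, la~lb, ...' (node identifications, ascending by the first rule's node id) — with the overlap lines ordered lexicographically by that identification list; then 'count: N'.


label-compatible node identifications between L(r1) and L(r2): 0~0, 1~1, 2~0
3 of the induced correspondences are critical overlaps of r1 and r2.
overlap: 0~0, 1~1
overlap: 1~1
overlap: 1~1, 2~0
count: 3


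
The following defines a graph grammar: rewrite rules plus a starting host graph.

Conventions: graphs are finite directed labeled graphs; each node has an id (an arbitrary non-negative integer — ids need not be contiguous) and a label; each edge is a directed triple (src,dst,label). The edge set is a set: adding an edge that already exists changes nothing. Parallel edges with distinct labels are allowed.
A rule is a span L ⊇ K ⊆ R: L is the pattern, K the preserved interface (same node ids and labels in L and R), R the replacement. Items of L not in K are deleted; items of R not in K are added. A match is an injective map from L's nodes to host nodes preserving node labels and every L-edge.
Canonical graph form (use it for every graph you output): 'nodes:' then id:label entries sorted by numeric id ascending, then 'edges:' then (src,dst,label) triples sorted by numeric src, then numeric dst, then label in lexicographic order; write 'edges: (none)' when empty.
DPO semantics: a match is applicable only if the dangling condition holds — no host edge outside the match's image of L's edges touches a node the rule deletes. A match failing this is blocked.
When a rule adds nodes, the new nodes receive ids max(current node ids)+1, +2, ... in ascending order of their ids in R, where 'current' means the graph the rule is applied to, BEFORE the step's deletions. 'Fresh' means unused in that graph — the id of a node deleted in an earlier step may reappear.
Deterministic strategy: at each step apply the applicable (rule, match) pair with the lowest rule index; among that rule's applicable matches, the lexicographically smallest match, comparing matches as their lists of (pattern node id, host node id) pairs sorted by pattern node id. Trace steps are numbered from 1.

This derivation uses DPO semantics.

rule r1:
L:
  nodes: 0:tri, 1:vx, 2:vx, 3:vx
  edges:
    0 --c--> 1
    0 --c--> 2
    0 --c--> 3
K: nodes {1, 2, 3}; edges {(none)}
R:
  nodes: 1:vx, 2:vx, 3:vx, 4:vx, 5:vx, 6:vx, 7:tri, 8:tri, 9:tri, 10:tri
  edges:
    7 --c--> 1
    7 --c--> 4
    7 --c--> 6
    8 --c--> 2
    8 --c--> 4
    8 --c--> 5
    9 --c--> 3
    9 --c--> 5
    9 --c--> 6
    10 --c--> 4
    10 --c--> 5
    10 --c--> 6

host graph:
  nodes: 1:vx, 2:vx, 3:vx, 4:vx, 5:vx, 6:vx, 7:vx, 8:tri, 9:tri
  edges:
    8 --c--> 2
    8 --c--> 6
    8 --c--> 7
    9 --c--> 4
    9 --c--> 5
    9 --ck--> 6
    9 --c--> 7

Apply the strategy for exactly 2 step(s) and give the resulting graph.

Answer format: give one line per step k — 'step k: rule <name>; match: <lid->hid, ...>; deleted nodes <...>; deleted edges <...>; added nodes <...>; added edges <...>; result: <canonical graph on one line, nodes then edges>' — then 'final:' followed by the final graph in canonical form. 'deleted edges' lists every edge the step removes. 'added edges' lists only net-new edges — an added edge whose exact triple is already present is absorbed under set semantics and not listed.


step 1: rule r1; match: 0->8, 1->2, 2->6, 3->7; deleted nodes 8; deleted edges (8,2,c); (8,6,c); (8,7,c); added nodes 10, 11, 12, 13, 14, 15, 16; added edges (13,2,c); (13,10,c); (13,12,c); (14,6,c); (14,10,c); (14,11,c); (15,7,c); (15,11,c); (15,12,c); (16,10,c); (16,11,c); (16,12,c); result: nodes: 1:vx, 2:vx, 3:vx, 4:vx, 5:vx, 6:vx, 7:vx, 9:tri, 10:vx, 11:vx, 12:vx, 13:tri, 14:tri, 15:tri, 16:tri edges: (9,4,c); (9,5,c); (9,6,ck); (9,7,c); (13,2,c); (13,10,c); (13,12,c); (14,6,c); (14,10,c); (14,11,c); (15,7,c); (15,11,c); (15,12,c); (16,10,c); (16,11,c); (16,12,c)
step 2: rule r1; match: 0->13, 1->2, 2->10, 3->12; deleted nodes 13; deleted edges (13,2,c); (13,10,c); (13,12,c); added nodes 17, 18, 19, 20, 21, 22, 23; added edges (20,2,c); (20,17,c); (20,19,c); (21,10,c); (21,17,c); (21,18,c); (22,12,c); (22,18,c); (22,19,c); (23,17,c); (23,18,c); (23,19,c); result: nodes: 1:vx, 2:vx, 3:vx, 4:vx, 5:vx, 6:vx, 7:vx, 9:tri, 10:vx, 11:vx, 12:vx, 14:tri, 15:tri, 16:tri, 17:vx, 18:vx, 19:vx, 20:tri, 21:tri, 22:tri, 23:tri edges: (9,4,c); (9,5,c); (9,6,ck); (9,7,c); (14,6,c); (14,10,c); (14,11,c); (15,7,c); (15,11,c); (15,12,c); (16,10,c); (16,11,c); (16,12,c); (20,2,c); (20,17,c); (20,19,c); (21,10,c); (21,17,c); (21,18,c); (22,12,c); (22,18,c); (22,19,c); (23,17,c); (23,18,c); (23,19,c)
final:
nodes: 1:vx, 2:vx, 3:vx, 4:vx, 5:vx, 6:vx, 7:vx, 9:tri, 10:vx, 11:vx, 12:vx, 14:tri, 15:tri, 16:tri, 17:vx, 18:vx, 19:vx, 20:tri, 21:tri, 22:tri, 23:tri
edges: (9,4,c); (9,5,c); (9,6,ck); (9,7,c); (14,6,c); (14,10,c); (14,11,c); (15,7,c); (15,11,c); (15,12,c); (16,10,c); (16,11,c); (16,12,c); (20,2,c); (20,17,c); (20,19,c); (21,10,c); (21,17,c); (21,18,c); (22,12,c); (22,18,c); (22,19,c); (23,17,c); (23,18,c); (23,19,c)


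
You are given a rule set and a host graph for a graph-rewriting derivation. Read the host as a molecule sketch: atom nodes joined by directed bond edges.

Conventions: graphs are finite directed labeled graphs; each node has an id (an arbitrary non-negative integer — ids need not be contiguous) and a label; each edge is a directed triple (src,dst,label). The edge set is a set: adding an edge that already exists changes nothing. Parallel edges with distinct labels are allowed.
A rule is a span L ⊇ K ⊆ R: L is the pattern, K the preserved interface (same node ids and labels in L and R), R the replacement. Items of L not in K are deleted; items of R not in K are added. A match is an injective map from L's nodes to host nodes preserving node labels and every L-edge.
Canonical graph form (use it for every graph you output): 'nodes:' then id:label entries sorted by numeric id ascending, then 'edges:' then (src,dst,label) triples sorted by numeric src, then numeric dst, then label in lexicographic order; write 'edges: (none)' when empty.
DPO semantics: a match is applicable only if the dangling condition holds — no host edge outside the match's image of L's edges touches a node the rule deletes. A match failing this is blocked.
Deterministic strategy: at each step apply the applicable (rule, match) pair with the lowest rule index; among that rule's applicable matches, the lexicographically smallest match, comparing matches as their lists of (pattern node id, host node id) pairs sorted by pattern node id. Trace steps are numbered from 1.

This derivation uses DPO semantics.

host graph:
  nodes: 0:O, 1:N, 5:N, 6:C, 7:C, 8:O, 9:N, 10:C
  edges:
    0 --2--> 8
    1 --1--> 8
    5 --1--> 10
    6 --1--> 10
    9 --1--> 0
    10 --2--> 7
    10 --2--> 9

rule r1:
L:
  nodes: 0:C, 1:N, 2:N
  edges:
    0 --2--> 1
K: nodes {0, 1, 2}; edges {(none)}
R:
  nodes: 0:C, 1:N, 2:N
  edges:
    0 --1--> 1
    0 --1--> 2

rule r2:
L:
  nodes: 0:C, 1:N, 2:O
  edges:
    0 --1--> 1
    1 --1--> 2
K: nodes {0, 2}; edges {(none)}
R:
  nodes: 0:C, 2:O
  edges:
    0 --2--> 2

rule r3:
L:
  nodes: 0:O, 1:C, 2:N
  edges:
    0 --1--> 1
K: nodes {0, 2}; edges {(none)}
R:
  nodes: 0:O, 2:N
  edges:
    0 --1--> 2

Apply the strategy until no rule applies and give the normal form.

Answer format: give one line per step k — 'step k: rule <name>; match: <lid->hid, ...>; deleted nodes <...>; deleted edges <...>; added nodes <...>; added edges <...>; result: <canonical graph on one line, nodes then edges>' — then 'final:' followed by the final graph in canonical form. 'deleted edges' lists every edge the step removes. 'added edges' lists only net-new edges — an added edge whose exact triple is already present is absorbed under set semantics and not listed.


step 1: rule r1; match: 0->10, 1->9, 2->1; deleted nodes (none); deleted edges (10,9,2); added nodes (none); added edges (10,1,1); (10,9,1); result: nodes: 0:O, 1:N, 5:N, 6:C, 7:C, 8:O, 9:N, 10:C edges: (0,8,2); (1,8,1); (5,10,1); (6,10,1); (9,0,1); (10,1,1); (10,7,2); (10,9,1)
step 2: rule r2; match: 0->10, 1->1, 2->8; deleted nodes 1; deleted edges (1,8,1); (10,1,1); added nodes (none); added edges (10,8,2); result: nodes: 0:O, 5:N, 6:C, 7:C, 8:O, 9:N, 10:C edges: (0,8,2); (5,10,1); (6,10,1); (9,0,1); (10,7,2); (10,8,2); (10,9,1)
step 3: rule r2; match: 0->10, 1->9, 2->0; deleted nodes 9; deleted edges (9,0,1); (10,9,1); added nodes (none); added edges (10,0,2); result: nodes: 0:O, 5:N, 6:C, 7:C, 8:O, 10:C edges: (0,8,2); (5,10,1); (6,10,1); (10,0,2); (10,7,2); (10,8,2)
final:
nodes: 0:O, 5:N, 6:C, 7:C, 8:O, 10:C
edges: (0,8,2); (5,10,1); (6,10,1); (10,0,2); (10,7,2); (10,8,2)
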